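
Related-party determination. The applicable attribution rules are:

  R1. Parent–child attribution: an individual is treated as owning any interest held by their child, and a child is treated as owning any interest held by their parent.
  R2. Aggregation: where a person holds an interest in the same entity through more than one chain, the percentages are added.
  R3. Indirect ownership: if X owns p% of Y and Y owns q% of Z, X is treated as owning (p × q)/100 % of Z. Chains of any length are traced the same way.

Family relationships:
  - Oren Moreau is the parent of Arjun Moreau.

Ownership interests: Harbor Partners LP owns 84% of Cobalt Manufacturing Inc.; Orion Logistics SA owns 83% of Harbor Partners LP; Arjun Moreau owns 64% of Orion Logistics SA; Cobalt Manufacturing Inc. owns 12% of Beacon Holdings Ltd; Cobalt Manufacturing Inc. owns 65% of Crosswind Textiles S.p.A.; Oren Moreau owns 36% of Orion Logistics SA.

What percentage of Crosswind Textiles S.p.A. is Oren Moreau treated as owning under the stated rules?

By parent–child attribution (R1), Oren Moreau is treated as also owning Arjun Moreau's interest in Orion Logistics SA, giving 36% + 64% = 100%.
Chain via Orion Logistics SA → Harbor Partners LP → Cobalt Manufacturing Inc. (R3): 100% × 83% × 84% × 65% = 45.318% of Crosswind Textiles S.p.A.

45.318%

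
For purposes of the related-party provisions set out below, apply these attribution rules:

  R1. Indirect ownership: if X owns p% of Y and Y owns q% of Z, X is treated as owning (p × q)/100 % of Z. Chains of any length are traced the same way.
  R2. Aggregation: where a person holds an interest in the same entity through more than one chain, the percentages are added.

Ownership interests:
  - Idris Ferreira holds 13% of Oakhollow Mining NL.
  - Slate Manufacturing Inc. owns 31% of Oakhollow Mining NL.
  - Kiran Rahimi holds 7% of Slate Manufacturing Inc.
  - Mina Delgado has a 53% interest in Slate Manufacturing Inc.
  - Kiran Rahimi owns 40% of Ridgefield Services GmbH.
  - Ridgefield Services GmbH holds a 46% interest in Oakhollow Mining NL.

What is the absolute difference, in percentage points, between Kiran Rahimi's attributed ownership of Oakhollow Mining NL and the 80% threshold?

59.43

Chain via Slate Manufacturing Inc. (R1): 7% × 31% = 2.17% of Oakhollow Mining NL.
Chain via Ridgefield Services GmbH (R1): 40% × 46% = 18.4% of Oakhollow Mining NL.
Aggregating (R2): 2.17% + 18.4% = 20.57%.
20.57% falls short of the 80% threshold by 59.43 percentage points.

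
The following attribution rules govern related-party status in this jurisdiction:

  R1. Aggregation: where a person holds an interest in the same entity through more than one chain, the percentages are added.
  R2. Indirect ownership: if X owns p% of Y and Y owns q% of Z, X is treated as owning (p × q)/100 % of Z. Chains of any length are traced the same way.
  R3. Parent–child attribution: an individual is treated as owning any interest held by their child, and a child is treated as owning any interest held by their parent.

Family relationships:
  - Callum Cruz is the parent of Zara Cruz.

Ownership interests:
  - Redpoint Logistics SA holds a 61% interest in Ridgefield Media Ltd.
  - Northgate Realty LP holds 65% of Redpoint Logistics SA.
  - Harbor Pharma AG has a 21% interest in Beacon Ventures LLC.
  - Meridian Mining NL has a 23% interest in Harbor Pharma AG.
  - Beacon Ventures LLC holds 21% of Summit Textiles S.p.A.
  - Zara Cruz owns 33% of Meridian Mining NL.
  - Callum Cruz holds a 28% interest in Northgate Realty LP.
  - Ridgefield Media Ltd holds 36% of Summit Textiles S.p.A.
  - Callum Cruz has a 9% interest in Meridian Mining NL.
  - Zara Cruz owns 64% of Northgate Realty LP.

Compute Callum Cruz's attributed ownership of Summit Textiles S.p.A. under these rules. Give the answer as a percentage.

13.558086%

By parent–child attribution (R3), Callum Cruz is treated as also owning Zara Cruz's interest in Northgate Realty LP, giving 28% + 64% = 92%.
By parent–child attribution (R3), Callum Cruz is treated as also owning Zara Cruz's interest in Meridian Mining NL, giving 9% + 33% = 42%.
Chain via Northgate Realty LP → Redpoint Logistics SA → Ridgefield Media Ltd (R2): 92% × 65% × 61% × 36% = 13.13208% of Summit Textiles S.p.A.
Chain via Meridian Mining NL → Harbor Pharma AG → Beacon Ventures LLC (R2): 42% × 23% × 21% × 21% = 0.426006% of Summit Textiles S.p.A.
Aggregating (R1): 13.13208% + 0.426006% = 13.558086%.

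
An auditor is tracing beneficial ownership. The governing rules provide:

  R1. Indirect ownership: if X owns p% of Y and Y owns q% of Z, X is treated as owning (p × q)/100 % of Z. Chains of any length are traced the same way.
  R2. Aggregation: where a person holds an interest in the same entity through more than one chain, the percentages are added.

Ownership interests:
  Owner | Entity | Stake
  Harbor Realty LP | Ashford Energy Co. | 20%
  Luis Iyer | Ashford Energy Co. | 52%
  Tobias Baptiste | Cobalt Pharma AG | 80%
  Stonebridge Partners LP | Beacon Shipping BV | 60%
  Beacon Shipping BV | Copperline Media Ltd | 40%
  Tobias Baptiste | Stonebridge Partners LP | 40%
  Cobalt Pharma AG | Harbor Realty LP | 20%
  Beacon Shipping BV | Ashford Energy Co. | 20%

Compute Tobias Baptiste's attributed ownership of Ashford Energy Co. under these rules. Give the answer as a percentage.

8%

Chain via Cobalt Pharma AG → Harbor Realty LP (R1): 80% × 20% × 20% = 3.2% of Ashford Energy Co.
Chain via Stonebridge Partners LP → Beacon Shipping BV (R1): 40% × 60% × 20% = 4.8% of Ashford Energy Co.
Aggregating (R2): 3.2% + 4.8% = 8%.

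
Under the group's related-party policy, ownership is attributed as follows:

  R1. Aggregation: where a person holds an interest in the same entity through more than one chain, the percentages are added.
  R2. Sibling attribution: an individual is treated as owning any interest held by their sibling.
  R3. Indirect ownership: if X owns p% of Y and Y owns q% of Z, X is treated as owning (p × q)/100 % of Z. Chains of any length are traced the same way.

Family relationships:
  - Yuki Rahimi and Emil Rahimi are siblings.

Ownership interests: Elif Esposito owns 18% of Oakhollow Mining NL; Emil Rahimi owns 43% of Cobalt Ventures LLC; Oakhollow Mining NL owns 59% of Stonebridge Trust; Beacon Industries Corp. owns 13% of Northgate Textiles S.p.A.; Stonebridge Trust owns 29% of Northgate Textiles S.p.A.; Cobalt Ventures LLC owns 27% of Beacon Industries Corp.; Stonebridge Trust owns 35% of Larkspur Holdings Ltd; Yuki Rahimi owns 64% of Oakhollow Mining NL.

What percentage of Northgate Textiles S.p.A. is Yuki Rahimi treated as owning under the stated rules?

12.4597%

By sibling attribution (R2), Yuki Rahimi is treated as owning Emil Rahimi's 43% interest in Cobalt Ventures LLC.
Chain via Oakhollow Mining NL → Stonebridge Trust (R3): 64% × 59% × 29% = 10.9504% of Northgate Textiles S.p.A.
Chain via Cobalt Ventures LLC → Beacon Industries Corp. (R3): 43% × 27% × 13% = 1.5093% of Northgate Textiles S.p.A.
Aggregating (R1): 10.9504% + 1.5093% = 12.4597%.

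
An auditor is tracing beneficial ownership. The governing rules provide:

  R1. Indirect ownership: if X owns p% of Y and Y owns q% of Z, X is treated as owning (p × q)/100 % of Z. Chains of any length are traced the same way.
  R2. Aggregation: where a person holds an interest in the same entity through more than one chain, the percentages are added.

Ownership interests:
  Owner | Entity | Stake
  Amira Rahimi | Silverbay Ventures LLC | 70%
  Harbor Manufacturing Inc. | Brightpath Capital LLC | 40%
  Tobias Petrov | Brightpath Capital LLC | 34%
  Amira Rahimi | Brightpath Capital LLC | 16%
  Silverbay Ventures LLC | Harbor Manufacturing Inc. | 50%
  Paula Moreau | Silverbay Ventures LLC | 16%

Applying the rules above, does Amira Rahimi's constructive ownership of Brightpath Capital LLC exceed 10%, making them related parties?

Chain via Silverbay Ventures LLC → Harbor Manufacturing Inc. (R1): 70% × 50% × 40% = 14% of Brightpath Capital LLC.
Direct interest in Brightpath Capital LLC: 16%.
Aggregating (R2): 14% + 16% = 30%.
30% exceeds the 10% threshold, so Amira is a related party to Brightpath Capital LLC.

Yes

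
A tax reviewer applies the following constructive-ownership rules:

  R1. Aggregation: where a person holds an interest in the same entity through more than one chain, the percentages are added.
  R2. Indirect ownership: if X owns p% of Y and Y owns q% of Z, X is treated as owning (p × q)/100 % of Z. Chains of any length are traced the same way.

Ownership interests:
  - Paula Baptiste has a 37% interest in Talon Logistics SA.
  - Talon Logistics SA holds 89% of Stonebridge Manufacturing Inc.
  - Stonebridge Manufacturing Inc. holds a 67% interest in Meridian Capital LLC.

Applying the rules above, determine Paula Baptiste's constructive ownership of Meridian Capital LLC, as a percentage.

22.0631%

Chain via Talon Logistics SA → Stonebridge Manufacturing Inc. (R2): 37% × 89% × 67% = 22.0631% of Meridian Capital LLC.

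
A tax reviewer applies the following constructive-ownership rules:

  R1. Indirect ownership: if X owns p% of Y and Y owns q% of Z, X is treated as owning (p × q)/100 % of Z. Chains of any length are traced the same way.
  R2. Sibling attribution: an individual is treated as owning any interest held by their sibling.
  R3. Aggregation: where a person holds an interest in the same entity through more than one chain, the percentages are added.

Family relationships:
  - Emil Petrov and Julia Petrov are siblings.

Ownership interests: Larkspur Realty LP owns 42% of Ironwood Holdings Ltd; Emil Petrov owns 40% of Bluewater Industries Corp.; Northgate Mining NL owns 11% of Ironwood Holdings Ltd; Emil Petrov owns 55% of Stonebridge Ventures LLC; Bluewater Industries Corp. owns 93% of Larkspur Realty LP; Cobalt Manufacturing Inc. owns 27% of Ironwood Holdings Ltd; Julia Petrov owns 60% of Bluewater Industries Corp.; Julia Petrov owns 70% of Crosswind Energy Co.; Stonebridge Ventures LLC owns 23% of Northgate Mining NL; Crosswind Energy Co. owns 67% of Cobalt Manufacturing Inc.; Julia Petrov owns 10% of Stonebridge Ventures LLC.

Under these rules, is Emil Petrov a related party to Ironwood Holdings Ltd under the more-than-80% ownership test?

By sibling attribution (R2), Emil Petrov is treated as also owning Julia Petrov's interest in Stonebridge Ventures LLC, giving 55% + 10% = 65%.
By sibling attribution (R2), Emil Petrov is treated as also owning Julia Petrov's interest in Bluewater Industries Corp, giving 40% + 60% = 100%.
By sibling attribution (R2), Emil Petrov is treated as owning Julia Petrov's 70% interest in Crosswind Energy Co.
Chain via Stonebridge Ventures LLC → Northgate Mining NL (R1): 65% × 23% × 11% = 1.6445% of Ironwood Holdings Ltd.
Chain via Bluewater Industries Corp. → Larkspur Realty LP (R1): 100% × 93% × 42% = 39.06% of Ironwood Holdings Ltd.
Chain via Crosswind Energy Co. → Cobalt Manufacturing Inc. (R1): 70% × 67% × 27% = 12.663% of Ironwood Holdings Ltd.
Aggregating (R3): 1.6445% + 39.06% + 12.663% = 53.3675%.
53.3675% does not exceed the 80% threshold, so Emil is not a related party to Ironwood Holdings Ltd.

No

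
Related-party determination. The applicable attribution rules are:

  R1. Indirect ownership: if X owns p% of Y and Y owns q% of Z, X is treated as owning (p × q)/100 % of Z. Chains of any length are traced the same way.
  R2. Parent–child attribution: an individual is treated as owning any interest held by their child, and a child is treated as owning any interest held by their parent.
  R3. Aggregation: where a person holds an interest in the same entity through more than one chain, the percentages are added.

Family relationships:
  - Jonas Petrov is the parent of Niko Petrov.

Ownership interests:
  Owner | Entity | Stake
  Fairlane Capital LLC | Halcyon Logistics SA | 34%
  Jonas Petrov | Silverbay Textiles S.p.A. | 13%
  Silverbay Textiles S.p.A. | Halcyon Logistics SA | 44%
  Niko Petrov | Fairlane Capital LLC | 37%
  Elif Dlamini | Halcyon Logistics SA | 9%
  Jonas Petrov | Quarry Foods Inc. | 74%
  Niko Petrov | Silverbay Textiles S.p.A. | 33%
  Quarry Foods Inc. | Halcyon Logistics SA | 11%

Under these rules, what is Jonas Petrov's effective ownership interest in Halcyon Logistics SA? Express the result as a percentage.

40.96%

By parent–child attribution (R2), Jonas Petrov is treated as also owning Niko Petrov's interest in Silverbay Textiles S.p.A, giving 13% + 33% = 46%.
By parent–child attribution (R2), Jonas Petrov is treated as owning Niko Petrov's 37% interest in Fairlane Capital LLC.
Chain via Silverbay Textiles S.p.A. (R1): 46% × 44% = 20.24% of Halcyon Logistics SA.
Chain via Quarry Foods Inc. (R1): 74% × 11% = 8.14% of Halcyon Logistics SA.
Chain via Fairlane Capital LLC (R1): 37% × 34% = 12.58% of Halcyon Logistics SA.
Aggregating (R3): 20.24% + 8.14% + 12.58% = 40.96%.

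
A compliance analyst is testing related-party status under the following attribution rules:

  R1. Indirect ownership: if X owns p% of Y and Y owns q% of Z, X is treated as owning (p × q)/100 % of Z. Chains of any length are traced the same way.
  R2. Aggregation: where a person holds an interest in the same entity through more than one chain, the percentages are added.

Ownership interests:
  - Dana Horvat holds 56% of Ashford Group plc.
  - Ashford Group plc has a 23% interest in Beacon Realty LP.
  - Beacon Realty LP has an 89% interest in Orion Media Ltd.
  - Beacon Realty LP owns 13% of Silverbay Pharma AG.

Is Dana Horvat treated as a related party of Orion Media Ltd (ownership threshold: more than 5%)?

Chain via Ashford Group plc → Beacon Realty LP (R1): 56% × 23% × 89% = 11.4632% of Orion Media Ltd.
11.4632% exceeds the 5% threshold, so Dana is a related party to Orion Media Ltd.

Yes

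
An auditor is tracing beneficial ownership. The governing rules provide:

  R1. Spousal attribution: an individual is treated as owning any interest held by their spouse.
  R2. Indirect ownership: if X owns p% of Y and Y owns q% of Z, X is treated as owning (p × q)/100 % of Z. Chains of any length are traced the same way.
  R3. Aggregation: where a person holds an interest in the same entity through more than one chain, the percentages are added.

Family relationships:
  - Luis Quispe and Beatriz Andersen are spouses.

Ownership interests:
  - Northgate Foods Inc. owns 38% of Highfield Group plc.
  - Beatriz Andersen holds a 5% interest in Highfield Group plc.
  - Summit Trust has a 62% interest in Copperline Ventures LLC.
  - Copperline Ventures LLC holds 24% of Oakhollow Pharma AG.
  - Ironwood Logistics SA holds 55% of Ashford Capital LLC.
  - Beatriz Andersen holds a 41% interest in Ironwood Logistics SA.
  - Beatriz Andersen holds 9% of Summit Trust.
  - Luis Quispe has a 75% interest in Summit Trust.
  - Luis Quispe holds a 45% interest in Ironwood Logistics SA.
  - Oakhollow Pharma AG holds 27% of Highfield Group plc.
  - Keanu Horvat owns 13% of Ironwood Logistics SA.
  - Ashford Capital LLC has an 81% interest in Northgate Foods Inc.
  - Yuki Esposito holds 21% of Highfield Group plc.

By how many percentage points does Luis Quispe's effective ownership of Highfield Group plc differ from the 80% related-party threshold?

By spousal attribution (R1), Luis Quispe is treated as also owning Beatriz Andersen's interest in Summit Trust, giving 75% + 9% = 84%.
By spousal attribution (R1), Luis Quispe is treated as also owning Beatriz Andersen's interest in Ironwood Logistics SA, giving 45% + 41% = 86%.
By spousal attribution (R1), Luis Quispe is treated as owning Beatriz Andersen's 5% interest in Highfield Group plc.
Chain via Summit Trust → Copperline Ventures LLC → Oakhollow Pharma AG (R2): 84% × 62% × 24% × 27% = 3.374784% of Highfield Group plc.
Chain via Ironwood Logistics SA → Ashford Capital LLC → Northgate Foods Inc. (R2): 86% × 55% × 81% × 38% = 14.55894% of Highfield Group plc.
Direct interest in Highfield Group plc: 5%.
Aggregating (R3): 3.374784% + 14.55894% + 5% = 22.933724%.
22.933724% falls short of the 80% threshold by 57.066276 percentage points.

57.066276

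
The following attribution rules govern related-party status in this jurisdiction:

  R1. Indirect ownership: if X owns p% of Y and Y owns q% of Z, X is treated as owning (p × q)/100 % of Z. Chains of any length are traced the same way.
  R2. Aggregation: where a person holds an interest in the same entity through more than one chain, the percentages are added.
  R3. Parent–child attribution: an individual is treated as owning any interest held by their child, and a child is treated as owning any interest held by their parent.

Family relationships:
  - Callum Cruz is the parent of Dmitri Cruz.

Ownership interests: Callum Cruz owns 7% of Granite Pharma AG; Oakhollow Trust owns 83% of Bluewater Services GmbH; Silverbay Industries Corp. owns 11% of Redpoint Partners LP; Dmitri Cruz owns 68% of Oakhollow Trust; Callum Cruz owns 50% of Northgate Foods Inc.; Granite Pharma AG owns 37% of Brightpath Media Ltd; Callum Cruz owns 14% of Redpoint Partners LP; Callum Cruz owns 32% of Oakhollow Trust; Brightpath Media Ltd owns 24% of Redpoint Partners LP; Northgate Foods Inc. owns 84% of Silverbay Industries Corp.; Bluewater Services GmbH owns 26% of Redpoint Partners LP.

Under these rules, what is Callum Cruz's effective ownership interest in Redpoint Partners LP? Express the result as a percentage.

By parent–child attribution (R3), Callum Cruz is treated as also owning Dmitri Cruz's interest in Oakhollow Trust, giving 32% + 68% = 100%.
Chain via Oakhollow Trust → Bluewater Services GmbH (R1): 100% × 83% × 26% = 21.58% of Redpoint Partners LP.
Chain via Northgate Foods Inc. → Silverbay Industries Corp. (R1): 50% × 84% × 11% = 4.62% of Redpoint Partners LP.
Chain via Granite Pharma AG → Brightpath Media Ltd (R1): 7% × 37% × 24% = 0.6216% of Redpoint Partners LP.
Direct interest in Redpoint Partners LP: 14%.
Aggregating (R2): 21.58% + 4.62% + 0.6216% + 14% = 40.8216%.

40.8216%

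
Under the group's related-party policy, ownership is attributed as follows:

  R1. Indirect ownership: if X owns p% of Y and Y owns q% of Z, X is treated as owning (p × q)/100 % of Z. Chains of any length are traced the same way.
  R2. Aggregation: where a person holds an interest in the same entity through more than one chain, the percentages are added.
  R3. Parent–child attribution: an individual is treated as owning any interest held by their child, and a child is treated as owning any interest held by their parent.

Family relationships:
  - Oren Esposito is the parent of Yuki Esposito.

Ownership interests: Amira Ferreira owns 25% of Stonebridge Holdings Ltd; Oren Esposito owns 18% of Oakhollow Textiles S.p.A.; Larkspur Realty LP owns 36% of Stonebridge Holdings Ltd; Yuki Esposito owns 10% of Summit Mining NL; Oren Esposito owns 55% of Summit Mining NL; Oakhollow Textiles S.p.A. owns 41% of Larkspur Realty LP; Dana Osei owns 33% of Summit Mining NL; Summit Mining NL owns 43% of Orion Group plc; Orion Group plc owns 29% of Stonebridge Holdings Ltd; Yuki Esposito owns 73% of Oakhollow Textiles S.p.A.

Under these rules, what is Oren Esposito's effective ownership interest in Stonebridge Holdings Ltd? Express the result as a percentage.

By parent–child attribution (R3), Oren Esposito is treated as also owning Yuki Esposito's interest in Summit Mining NL, giving 55% + 10% = 65%.
By parent–child attribution (R3), Oren Esposito is treated as also owning Yuki Esposito's interest in Oakhollow Textiles S.p.A, giving 18% + 73% = 91%.
Chain via Summit Mining NL → Orion Group plc (R1): 65% × 43% × 29% = 8.1055% of Stonebridge Holdings Ltd.
Chain via Oakhollow Textiles S.p.A. → Larkspur Realty LP (R1): 91% × 41% × 36% = 13.4316% of Stonebridge Holdings Ltd.
Aggregating (R2): 8.1055% + 13.4316% = 21.5371%.

21.5371%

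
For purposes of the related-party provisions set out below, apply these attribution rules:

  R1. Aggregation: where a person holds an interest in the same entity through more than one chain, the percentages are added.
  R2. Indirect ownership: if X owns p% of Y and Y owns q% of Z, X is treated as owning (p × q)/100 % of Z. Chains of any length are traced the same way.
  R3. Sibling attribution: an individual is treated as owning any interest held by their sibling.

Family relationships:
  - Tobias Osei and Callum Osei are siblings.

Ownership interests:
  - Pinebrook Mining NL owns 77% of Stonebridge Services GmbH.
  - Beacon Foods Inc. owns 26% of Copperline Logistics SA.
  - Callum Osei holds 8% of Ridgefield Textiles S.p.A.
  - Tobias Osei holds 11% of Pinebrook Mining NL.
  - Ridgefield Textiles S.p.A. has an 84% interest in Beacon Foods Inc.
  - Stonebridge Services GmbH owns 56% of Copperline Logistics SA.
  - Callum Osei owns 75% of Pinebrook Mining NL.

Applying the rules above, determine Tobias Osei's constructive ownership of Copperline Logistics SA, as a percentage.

By sibling attribution (R3), Tobias Osei is treated as also owning Callum Osei's interest in Pinebrook Mining NL, giving 11% + 75% = 86%.
By sibling attribution (R3), Tobias Osei is treated as owning Callum Osei's 8% interest in Ridgefield Textiles S.p.A.
Chain via Pinebrook Mining NL → Stonebridge Services GmbH (R2): 86% × 77% × 56% = 37.0832% of Copperline Logistics SA.
Chain via Ridgefield Textiles S.p.A. → Beacon Foods Inc. (R2): 8% × 84% × 26% = 1.7472% of Copperline Logistics SA.
Aggregating (R1): 37.0832% + 1.7472% = 38.8304%.

38.8304%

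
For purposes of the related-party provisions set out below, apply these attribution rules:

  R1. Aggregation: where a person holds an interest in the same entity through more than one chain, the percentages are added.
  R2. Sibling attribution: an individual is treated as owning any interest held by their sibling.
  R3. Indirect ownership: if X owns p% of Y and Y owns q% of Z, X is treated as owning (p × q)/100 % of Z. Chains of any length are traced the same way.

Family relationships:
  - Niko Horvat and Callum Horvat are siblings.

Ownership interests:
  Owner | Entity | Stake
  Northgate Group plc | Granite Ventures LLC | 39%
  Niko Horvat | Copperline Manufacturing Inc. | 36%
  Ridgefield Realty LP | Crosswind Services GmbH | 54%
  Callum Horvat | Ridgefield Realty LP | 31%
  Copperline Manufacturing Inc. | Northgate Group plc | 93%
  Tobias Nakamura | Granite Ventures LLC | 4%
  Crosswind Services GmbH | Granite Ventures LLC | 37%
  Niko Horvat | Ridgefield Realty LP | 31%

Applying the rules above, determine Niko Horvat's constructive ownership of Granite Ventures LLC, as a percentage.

By sibling attribution (R2), Niko Horvat is treated as also owning Callum Horvat's interest in Ridgefield Realty LP, giving 31% + 31% = 62%.
Chain via Ridgefield Realty LP → Crosswind Services GmbH (R3): 62% × 54% × 37% = 12.3876% of Granite Ventures LLC.
Chain via Copperline Manufacturing Inc. → Northgate Group plc (R3): 36% × 93% × 39% = 13.0572% of Granite Ventures LLC.
Aggregating (R1): 12.3876% + 13.0572% = 25.4448%.

25.4448%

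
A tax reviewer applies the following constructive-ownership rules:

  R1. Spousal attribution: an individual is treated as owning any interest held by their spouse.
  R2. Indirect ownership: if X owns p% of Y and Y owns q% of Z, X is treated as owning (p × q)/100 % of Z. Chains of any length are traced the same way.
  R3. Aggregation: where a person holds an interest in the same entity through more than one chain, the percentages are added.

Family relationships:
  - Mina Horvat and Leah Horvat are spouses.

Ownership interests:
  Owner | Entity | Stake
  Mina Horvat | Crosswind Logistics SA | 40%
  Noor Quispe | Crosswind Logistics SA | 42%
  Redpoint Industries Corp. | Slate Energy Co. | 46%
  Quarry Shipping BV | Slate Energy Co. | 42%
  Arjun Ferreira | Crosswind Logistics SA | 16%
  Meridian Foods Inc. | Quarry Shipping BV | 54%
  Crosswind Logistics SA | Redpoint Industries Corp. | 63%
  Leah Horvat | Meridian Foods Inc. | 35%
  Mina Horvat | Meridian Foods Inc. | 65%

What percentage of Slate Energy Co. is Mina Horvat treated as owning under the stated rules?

34.272%

By spousal attribution (R1), Mina Horvat is treated as also owning Leah Horvat's interest in Meridian Foods Inc, giving 65% + 35% = 100%.
Chain via Crosswind Logistics SA → Redpoint Industries Corp. (R2): 40% × 63% × 46% = 11.592% of Slate Energy Co.
Chain via Meridian Foods Inc. → Quarry Shipping BV (R2): 100% × 54% × 42% = 22.68% of Slate Energy Co.
Aggregating (R3): 11.592% + 22.68% = 34.272%.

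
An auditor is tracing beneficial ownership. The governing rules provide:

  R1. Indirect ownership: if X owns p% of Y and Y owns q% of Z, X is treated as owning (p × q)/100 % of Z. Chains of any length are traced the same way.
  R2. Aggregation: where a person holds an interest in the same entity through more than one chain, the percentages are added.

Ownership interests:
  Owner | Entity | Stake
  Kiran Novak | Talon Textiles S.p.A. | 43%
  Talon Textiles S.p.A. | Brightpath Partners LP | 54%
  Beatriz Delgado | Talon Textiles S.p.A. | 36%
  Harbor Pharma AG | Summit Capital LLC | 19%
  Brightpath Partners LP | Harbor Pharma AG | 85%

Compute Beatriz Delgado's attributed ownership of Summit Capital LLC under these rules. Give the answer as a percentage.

3.13956%

Chain via Talon Textiles S.p.A. → Brightpath Partners LP → Harbor Pharma AG (R1): 36% × 54% × 85% × 19% = 3.13956% of Summit Capital LLC.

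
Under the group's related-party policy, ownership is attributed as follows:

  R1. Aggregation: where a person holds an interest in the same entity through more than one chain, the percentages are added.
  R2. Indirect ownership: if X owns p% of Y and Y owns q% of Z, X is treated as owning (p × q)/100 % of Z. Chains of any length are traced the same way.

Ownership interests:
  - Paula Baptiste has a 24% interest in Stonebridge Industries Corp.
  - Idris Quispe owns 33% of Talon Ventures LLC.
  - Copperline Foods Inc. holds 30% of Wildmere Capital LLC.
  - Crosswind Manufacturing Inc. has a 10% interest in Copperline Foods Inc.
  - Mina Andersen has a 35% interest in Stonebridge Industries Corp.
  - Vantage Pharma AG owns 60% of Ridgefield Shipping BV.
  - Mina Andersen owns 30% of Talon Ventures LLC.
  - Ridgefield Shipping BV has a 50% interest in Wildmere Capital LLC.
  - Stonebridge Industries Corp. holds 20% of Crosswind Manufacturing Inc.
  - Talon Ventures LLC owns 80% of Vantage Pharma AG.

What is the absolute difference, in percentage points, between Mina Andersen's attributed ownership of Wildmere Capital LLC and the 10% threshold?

2.59

Chain via Stonebridge Industries Corp. → Crosswind Manufacturing Inc. → Copperline Foods Inc. (R2): 35% × 20% × 10% × 30% = 0.21% of Wildmere Capital LLC.
Chain via Talon Ventures LLC → Vantage Pharma AG → Ridgefield Shipping BV (R2): 30% × 80% × 60% × 50% = 7.2% of Wildmere Capital LLC.
Aggregating (R1): 0.21% + 7.2% = 7.41%.
7.41% falls short of the 10% threshold by 2.59 percentage points.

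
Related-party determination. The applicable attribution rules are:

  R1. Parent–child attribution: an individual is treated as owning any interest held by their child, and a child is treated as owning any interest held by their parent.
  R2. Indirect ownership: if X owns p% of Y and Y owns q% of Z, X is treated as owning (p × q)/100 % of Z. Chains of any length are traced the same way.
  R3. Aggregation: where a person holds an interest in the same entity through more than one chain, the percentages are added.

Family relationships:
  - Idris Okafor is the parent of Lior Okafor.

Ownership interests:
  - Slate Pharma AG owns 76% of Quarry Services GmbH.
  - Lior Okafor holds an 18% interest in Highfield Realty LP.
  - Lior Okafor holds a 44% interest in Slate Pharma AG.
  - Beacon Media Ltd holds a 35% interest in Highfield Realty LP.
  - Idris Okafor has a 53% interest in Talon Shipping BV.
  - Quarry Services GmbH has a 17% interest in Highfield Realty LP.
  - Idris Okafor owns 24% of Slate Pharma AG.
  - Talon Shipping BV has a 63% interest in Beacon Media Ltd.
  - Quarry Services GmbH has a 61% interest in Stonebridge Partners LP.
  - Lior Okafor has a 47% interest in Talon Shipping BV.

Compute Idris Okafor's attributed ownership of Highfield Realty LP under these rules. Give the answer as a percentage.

48.8356%

By parent–child attribution (R1), Idris Okafor is treated as also owning Lior Okafor's interest in Slate Pharma AG, giving 24% + 44% = 68%.
By parent–child attribution (R1), Idris Okafor is treated as also owning Lior Okafor's interest in Talon Shipping BV, giving 53% + 47% = 100%.
By parent–child attribution (R1), Idris Okafor is treated as owning Lior Okafor's 18% interest in Highfield Realty LP.
Chain via Slate Pharma AG → Quarry Services GmbH (R2): 68% × 76% × 17% = 8.7856% of Highfield Realty LP.
Chain via Talon Shipping BV → Beacon Media Ltd (R2): 100% × 63% × 35% = 22.05% of Highfield Realty LP.
Direct interest in Highfield Realty LP: 18%.
Aggregating (R3): 8.7856% + 22.05% + 18% = 48.8356%.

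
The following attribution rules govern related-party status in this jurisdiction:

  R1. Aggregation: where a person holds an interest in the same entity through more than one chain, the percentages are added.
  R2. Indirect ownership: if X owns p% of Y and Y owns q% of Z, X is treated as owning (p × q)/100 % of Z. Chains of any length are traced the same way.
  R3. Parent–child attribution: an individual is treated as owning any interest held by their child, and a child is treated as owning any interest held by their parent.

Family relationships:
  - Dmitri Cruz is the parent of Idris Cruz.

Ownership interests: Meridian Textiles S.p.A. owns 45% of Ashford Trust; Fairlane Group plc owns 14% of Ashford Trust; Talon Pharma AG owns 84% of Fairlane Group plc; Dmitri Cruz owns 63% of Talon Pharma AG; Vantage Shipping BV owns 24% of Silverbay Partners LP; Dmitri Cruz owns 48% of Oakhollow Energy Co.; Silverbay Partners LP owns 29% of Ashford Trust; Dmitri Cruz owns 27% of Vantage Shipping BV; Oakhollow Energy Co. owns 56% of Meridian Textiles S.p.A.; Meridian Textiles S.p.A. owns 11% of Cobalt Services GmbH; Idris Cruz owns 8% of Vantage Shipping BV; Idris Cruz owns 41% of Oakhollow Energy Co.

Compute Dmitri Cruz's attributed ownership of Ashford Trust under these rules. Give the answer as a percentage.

By parent–child attribution (R3), Dmitri Cruz is treated as also owning Idris Cruz's interest in Vantage Shipping BV, giving 27% + 8% = 35%.
By parent–child attribution (R3), Dmitri Cruz is treated as also owning Idris Cruz's interest in Oakhollow Energy Co, giving 48% + 41% = 89%.
Chain via Talon Pharma AG → Fairlane Group plc (R2): 63% × 84% × 14% = 7.4088% of Ashford Trust.
Chain via Vantage Shipping BV → Silverbay Partners LP (R2): 35% × 24% × 29% = 2.436% of Ashford Trust.
Chain via Oakhollow Energy Co. → Meridian Textiles S.p.A. (R2): 89% × 56% × 45% = 22.428% of Ashford Trust.
Aggregating (R1): 7.4088% + 2.436% + 22.428% = 32.2728%.

32.2728%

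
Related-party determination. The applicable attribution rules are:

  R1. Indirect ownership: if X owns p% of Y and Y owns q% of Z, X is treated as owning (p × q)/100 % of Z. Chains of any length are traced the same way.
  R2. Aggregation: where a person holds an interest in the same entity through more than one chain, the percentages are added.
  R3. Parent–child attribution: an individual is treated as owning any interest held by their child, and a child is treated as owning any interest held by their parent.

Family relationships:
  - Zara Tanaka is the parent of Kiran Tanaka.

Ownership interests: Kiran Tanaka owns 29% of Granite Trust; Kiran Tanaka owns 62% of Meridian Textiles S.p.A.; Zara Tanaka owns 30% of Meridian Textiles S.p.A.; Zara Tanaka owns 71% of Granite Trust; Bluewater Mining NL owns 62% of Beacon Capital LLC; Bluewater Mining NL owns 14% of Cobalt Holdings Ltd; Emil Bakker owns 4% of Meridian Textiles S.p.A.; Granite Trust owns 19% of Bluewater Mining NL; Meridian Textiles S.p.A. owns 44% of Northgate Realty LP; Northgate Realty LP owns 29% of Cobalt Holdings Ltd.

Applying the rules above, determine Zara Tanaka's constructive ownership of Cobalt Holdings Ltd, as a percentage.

14.3992%

By parent–child attribution (R3), Zara Tanaka is treated as also owning Kiran Tanaka's interest in Meridian Textiles S.p.A, giving 30% + 62% = 92%.
By parent–child attribution (R3), Zara Tanaka is treated as also owning Kiran Tanaka's interest in Granite Trust, giving 71% + 29% = 100%.
Chain via Meridian Textiles S.p.A. → Northgate Realty LP (R1): 92% × 44% × 29% = 11.7392% of Cobalt Holdings Ltd.
Chain via Granite Trust → Bluewater Mining NL (R1): 100% × 19% × 14% = 2.66% of Cobalt Holdings Ltd.
Aggregating (R2): 11.7392% + 2.66% = 14.3992%.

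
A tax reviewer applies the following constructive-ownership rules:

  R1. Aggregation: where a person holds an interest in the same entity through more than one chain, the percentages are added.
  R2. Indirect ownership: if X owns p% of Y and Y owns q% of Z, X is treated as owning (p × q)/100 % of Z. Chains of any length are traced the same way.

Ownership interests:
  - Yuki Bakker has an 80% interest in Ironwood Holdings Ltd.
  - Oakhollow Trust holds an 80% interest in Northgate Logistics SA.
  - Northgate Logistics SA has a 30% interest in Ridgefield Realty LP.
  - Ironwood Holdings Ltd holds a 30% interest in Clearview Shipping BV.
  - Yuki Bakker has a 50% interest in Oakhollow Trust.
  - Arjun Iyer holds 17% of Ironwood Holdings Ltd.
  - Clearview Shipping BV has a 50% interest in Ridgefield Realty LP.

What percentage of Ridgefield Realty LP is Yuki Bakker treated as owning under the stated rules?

Chain via Ironwood Holdings Ltd → Clearview Shipping BV (R2): 80% × 30% × 50% = 12% of Ridgefield Realty LP.
Chain via Oakhollow Trust → Northgate Logistics SA (R2): 50% × 80% × 30% = 12% of Ridgefield Realty LP.
Aggregating (R1): 12% + 12% = 24%.

24%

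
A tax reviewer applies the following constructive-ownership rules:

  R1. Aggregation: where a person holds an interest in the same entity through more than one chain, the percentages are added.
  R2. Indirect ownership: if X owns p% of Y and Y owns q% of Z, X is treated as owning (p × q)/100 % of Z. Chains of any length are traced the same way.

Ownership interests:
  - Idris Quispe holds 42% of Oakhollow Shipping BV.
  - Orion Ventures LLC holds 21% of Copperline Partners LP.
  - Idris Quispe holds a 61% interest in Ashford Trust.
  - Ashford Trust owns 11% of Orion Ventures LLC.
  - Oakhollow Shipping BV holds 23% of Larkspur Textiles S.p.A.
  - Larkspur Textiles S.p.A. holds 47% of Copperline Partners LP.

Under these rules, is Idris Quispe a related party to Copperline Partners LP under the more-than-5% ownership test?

Yes

Chain via Ashford Trust → Orion Ventures LLC (R2): 61% × 11% × 21% = 1.4091% of Copperline Partners LP.
Chain via Oakhollow Shipping BV → Larkspur Textiles S.p.A. (R2): 42% × 23% × 47% = 4.5402% of Copperline Partners LP.
Aggregating (R1): 1.4091% + 4.5402% = 5.9493%.
5.9493% exceeds the 5% threshold, so Idris is a related party to Copperline Partners LP.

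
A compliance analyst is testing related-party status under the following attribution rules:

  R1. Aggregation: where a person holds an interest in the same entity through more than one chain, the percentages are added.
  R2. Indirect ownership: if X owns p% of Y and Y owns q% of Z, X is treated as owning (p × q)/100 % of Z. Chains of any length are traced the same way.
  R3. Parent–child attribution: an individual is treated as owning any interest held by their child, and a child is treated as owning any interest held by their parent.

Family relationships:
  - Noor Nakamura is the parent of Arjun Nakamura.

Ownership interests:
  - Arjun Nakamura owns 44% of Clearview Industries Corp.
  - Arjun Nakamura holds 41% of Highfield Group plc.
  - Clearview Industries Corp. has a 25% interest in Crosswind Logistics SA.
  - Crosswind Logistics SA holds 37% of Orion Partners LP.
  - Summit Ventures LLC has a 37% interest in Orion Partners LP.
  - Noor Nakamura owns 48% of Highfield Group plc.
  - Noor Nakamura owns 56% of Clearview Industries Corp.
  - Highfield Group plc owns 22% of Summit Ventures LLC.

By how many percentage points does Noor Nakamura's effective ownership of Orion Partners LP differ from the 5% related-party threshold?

11.4946

By parent–child attribution (R3), Noor Nakamura is treated as also owning Arjun Nakamura's interest in Highfield Group plc, giving 48% + 41% = 89%.
By parent–child attribution (R3), Noor Nakamura is treated as also owning Arjun Nakamura's interest in Clearview Industries Corp, giving 56% + 44% = 100%.
Chain via Highfield Group plc → Summit Ventures LLC (R2): 89% × 22% × 37% = 7.2446% of Orion Partners LP.
Chain via Clearview Industries Corp. → Crosswind Logistics SA (R2): 100% × 25% × 37% = 9.25% of Orion Partners LP.
Aggregating (R1): 7.2446% + 9.25% = 16.4946%.
16.4946% exceeds the 5% threshold by 11.4946 percentage points.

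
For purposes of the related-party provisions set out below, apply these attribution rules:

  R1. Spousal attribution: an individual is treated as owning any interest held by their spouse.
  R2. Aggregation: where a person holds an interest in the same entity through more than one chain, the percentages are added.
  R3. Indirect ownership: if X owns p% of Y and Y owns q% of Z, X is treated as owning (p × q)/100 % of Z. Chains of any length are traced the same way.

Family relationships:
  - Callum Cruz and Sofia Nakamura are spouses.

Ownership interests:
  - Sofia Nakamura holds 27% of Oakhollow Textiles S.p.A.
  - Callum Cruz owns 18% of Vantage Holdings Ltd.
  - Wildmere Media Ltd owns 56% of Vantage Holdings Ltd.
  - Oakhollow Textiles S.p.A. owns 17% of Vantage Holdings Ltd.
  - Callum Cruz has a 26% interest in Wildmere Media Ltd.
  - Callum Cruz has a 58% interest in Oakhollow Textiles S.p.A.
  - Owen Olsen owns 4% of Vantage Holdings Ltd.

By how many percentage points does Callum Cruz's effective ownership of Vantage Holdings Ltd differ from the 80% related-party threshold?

By spousal attribution (R1), Callum Cruz is treated as also owning Sofia Nakamura's interest in Oakhollow Textiles S.p.A, giving 58% + 27% = 85%.
Chain via Wildmere Media Ltd (R3): 26% × 56% = 14.56% of Vantage Holdings Ltd.
Chain via Oakhollow Textiles S.p.A. (R3): 85% × 17% = 14.45% of Vantage Holdings Ltd.
Direct interest in Vantage Holdings Ltd: 18%.
Aggregating (R2): 14.56% + 14.45% + 18% = 47.01%.
47.01% falls short of the 80% threshold by 32.99 percentage points.

32.99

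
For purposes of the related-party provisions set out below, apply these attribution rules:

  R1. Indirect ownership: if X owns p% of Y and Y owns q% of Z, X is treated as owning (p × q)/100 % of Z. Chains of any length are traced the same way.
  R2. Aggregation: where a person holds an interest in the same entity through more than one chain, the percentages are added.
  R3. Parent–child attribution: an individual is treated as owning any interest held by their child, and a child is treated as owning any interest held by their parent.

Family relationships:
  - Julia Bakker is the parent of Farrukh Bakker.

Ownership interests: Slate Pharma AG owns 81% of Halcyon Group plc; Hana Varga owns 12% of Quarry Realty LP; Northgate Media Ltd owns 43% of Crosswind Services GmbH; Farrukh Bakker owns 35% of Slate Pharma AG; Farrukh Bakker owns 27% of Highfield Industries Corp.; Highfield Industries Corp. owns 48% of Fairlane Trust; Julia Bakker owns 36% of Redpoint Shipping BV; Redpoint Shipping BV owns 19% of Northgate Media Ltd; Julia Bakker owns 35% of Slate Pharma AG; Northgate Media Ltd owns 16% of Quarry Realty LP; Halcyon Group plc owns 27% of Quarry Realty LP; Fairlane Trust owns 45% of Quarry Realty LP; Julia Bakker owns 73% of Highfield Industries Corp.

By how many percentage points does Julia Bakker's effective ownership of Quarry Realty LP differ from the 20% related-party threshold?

18.0034

By parent–child attribution (R3), Julia Bakker is treated as also owning Farrukh Bakker's interest in Highfield Industries Corp, giving 73% + 27% = 100%.
By parent–child attribution (R3), Julia Bakker is treated as also owning Farrukh Bakker's interest in Slate Pharma AG, giving 35% + 35% = 70%.
Chain via Highfield Industries Corp. → Fairlane Trust (R1): 100% × 48% × 45% = 21.6% of Quarry Realty LP.
Chain via Redpoint Shipping BV → Northgate Media Ltd (R1): 36% × 19% × 16% = 1.0944% of Quarry Realty LP.
Chain via Slate Pharma AG → Halcyon Group plc (R1): 70% × 81% × 27% = 15.309% of Quarry Realty LP.
Aggregating (R2): 21.6% + 1.0944% + 15.309% = 38.0034%.
38.0034% exceeds the 20% threshold by 18.0034 percentage points.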